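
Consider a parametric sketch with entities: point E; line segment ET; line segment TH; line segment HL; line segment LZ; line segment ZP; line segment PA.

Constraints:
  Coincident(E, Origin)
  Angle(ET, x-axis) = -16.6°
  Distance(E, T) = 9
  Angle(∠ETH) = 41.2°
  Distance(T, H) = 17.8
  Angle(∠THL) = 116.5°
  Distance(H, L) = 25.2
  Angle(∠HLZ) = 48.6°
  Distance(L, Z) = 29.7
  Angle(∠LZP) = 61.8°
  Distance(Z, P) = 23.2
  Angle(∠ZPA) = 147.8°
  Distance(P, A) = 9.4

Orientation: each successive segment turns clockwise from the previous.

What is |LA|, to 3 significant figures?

27.2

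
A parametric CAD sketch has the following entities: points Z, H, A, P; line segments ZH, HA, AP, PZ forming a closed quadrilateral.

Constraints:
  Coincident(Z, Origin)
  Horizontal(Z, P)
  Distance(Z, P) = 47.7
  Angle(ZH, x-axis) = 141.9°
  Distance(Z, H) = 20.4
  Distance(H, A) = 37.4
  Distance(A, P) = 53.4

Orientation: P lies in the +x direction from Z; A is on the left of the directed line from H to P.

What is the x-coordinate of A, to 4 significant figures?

10.81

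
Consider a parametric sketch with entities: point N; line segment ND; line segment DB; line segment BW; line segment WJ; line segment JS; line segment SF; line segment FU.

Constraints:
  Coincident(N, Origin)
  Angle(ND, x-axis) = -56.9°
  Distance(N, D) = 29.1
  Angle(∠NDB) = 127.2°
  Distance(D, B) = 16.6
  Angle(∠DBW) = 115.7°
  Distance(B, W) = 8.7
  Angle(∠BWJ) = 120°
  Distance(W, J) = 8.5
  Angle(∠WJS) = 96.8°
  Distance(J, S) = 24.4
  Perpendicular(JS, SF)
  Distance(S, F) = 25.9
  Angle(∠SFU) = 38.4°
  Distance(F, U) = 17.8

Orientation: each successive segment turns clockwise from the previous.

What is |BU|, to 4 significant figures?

7.577

JS ⟂ SF, so SF runs at -47.20°; with |SF| = 25.9, F = (32.15, -36.46). ∠SFU = 38.4° gives FU at 171.2° from the x-axis; with |FU| = 17.8, U = (14.56, -33.74). Then |BU| = |U − B| = 7.577.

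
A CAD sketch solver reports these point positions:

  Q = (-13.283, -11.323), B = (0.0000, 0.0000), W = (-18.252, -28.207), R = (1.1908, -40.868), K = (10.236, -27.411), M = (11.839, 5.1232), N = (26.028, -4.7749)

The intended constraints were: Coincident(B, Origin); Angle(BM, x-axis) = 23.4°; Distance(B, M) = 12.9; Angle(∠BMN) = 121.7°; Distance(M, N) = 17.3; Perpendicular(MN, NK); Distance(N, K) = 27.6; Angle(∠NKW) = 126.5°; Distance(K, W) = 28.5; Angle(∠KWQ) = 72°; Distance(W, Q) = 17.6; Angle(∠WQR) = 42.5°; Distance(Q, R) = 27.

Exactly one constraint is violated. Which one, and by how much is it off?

Distance(Q, R) = 27 — off by 5.90.

B = (0.00, 0.00) ✓; BM at 23.40° ✓; |BM| = 12.90 ✓; ∠BMN = 121.7° ✓; |MN| = 17.30 ✓; ∠(MN, NK) = 90.00° ✓; |NK| = 27.60 ✓; ∠NKW = 126.5° ✓; |KW| = 28.50 ✓; ∠KWQ = 72.00° ✓; |WQ| = 17.60 ✓; ∠WQR = 42.50° ✓; |QR| = 32.90 ✗.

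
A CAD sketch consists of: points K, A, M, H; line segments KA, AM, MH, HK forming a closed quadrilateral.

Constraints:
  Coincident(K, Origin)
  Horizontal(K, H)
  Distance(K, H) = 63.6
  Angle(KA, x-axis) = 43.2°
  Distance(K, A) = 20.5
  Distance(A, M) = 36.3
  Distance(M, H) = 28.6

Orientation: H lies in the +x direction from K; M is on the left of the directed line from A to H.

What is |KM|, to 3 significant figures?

55.5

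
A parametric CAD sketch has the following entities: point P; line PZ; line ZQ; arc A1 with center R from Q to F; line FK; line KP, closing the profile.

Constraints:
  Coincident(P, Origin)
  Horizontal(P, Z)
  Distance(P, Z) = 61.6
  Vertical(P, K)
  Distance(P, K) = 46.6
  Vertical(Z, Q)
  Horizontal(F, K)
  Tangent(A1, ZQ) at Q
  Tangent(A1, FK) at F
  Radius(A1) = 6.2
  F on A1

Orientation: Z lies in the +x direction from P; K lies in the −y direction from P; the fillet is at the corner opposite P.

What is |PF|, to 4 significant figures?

72.39

P is at the origin; PZ is horizontal with |PZ| = 61.6 and Z on the +x side, so Z = (61.60, 0.000). P and K share the same x with |PK| = 46.6 and K on the −y side, so K = (0.000, -46.60). The virtual corner opposite P is at (61.60, -46.60). Since A1 is tangent to ZQ there, RQ ⟂ ZQ and the tangent condition forces RF to be normal to FK, with radius 6.2, so the center R sits 6.2 in from both sides at R = (55.40, -40.40). That places the tangent points at Q = (61.60, -40.40) on ZQ and F = (55.40, -46.60) on FK. Then |PF| = |F − P| = 72.39.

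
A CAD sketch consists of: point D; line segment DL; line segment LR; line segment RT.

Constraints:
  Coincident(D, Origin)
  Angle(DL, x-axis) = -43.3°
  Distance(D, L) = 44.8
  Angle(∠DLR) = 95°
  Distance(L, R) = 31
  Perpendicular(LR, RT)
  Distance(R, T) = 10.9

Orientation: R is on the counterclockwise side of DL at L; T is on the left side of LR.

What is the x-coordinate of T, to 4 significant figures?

48.50

∠DLR = 95.0°, so LR runs at -43.3° + (180° − 95.0°) = 41.70° from the x-axis; with |LR| = 31.0, R = L + 31.0·(cos 41.70°, sin 41.70°) = (55.75, -10.10). The perpendicularity gives RT at right angles to LR; with |RT| = 10.9 on the left of LR, T = R + 10.9·(-0.6652, 0.7466) = (48.50, -1.964). So T.x = 48.50.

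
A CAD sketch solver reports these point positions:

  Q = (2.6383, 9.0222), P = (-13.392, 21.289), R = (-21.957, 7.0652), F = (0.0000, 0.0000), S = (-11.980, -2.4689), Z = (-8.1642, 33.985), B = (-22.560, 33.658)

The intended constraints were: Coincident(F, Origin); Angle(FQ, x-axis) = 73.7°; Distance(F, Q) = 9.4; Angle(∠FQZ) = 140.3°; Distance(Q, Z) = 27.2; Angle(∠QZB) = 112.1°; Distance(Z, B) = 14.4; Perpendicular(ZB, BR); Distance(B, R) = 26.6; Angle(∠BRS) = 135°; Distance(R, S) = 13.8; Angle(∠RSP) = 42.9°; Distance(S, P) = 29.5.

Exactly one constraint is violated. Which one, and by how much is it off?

Distance(S, P) = 29.5 — off by 5.70.

F = (0.00, 0.00) ✓; FQ at 73.70° ✓; |FQ| = 9.400 ✓; ∠FQZ = 140.3° ✓; |QZ| = 27.20 ✓; ∠QZB = 112.1° ✓; |ZB| = 14.40 ✓; ∠(ZB, BR) = 90.00° ✓; |BR| = 26.60 ✓; ∠BRS = 135.0° ✓; |RS| = 13.80 ✓; ∠RSP = 42.90° ✓; |SP| = 23.80 ✗.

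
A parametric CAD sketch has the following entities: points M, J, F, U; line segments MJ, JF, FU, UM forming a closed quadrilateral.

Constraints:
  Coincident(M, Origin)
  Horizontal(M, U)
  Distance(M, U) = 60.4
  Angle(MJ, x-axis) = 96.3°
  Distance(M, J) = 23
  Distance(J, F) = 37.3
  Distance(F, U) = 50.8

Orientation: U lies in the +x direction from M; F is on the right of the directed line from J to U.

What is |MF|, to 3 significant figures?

16.2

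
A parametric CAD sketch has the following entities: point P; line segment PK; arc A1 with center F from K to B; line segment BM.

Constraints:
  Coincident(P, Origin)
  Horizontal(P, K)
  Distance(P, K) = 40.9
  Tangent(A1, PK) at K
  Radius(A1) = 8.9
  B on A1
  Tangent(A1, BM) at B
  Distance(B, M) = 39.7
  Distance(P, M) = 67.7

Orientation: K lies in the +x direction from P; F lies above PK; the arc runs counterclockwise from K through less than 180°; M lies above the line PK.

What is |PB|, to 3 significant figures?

50.7

Checks: |FB| = 8.900 ✓; ∠(FB, BM) = 90.00° ✓; |BM| = 39.70 ✓; |PM| = 67.70 ✓.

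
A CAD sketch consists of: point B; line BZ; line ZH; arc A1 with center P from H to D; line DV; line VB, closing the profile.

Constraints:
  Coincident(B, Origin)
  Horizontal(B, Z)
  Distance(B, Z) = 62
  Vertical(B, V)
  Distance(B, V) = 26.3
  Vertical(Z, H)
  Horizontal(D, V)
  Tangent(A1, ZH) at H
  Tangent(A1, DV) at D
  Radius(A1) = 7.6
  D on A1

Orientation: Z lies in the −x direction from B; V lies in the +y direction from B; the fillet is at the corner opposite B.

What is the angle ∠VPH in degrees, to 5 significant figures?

172.05°

B is at the origin; B and Z share the same y with |BZ| = 62.0 and Z on the −x side, so Z = (-62.000, 0.0000). BV is vertical with |BV| = 26.3 and V on the +y side, so V = (0.0000, 26.300). The virtual corner opposite B is at (-62.000, 26.300). The tangent condition forces PH to be normal to ZH and the tangent condition forces PD to be normal to DV, with radius 7.6, so the center P sits 7.6 in from both sides at P = (-54.400, 18.700). That places the tangent points at H = (-62.000, 18.700) on ZH and D = (-54.400, 26.300) on DV. Then cos ∠VPH = PV·PH / (|PV||PH|), giving 172.05°.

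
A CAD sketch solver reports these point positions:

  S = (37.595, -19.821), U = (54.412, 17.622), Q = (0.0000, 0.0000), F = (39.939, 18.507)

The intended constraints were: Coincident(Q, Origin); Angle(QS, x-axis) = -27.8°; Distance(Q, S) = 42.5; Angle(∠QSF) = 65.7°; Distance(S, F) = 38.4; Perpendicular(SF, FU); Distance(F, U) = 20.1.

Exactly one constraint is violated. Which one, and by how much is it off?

Distance(F, U) = 20.1 — off by 5.60.

Q = (0.00, 0.00) ✓; QS at -27.80° ✓; |QS| = 42.50 ✓; ∠QSF = 65.70° ✓; |SF| = 38.40 ✓; ∠(SF, FU) = 90.00° ✓; |FU| = 14.50 ✗.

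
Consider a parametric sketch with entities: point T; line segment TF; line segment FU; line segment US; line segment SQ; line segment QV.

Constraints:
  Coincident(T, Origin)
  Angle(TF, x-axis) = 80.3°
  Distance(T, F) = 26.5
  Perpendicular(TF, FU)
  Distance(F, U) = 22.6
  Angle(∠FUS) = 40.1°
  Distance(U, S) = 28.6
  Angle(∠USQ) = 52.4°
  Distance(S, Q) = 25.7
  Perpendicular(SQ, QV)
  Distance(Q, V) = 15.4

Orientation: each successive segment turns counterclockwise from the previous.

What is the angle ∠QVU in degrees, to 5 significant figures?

131.35°

T is at the origin; TF runs at 80.3° with length 26.5, so F = (4.4650, 26.121). TF is perpendicular to FU, so FU runs at 170.30°; with |FU| = 22.6, U = (-17.812, 29.929). ∠FUS = 40.1° gives US at -49.800° from the x-axis; with |US| = 28.6, S = (0.64816, 8.0844). ∠USQ = 52.4° gives SQ at 77.800° from the x-axis; with |SQ| = 25.7, Q = (6.0792, 33.204). SQ is perpendicular to QV, so QV runs at 167.80°; with |QV| = 15.4, V = (-8.9730, 36.458). Then cos ∠QVU = VQ·VU / (|VQ||VU|), giving 131.35°.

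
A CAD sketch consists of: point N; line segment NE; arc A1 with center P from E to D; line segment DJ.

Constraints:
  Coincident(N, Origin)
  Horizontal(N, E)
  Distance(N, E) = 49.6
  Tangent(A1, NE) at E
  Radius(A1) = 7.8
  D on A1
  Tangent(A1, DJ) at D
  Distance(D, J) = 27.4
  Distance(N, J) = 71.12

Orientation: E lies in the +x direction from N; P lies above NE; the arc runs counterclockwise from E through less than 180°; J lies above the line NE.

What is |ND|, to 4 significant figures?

57.55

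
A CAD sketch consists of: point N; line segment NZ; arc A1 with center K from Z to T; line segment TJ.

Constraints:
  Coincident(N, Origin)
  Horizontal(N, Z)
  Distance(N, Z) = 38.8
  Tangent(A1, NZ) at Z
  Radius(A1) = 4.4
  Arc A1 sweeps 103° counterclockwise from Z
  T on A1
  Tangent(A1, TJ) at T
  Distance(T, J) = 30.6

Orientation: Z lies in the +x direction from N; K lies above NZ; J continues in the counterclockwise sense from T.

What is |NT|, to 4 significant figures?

43.42

Since A1 is tangent to NZ there, KZ ⟂ NZ, so K = Z + (0, 4.4) = (38.80, 4.400). On A1, Z sits at bearing -90° from K; a 103° counterclockwise sweep puts T at bearing 13°, so T = K + 4.4·(cos 13°, sin 13°) = (43.09, 5.390). Then |NT| = |T − N| = 43.42.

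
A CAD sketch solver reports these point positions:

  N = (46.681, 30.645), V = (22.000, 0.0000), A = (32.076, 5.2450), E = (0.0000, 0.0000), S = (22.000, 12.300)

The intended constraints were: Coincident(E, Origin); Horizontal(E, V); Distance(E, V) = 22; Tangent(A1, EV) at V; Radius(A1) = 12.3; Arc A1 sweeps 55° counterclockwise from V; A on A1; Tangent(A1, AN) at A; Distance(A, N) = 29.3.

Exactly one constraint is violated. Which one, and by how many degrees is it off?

Tangent(A1, AN) at A — off by 5.10°.

E = (0.00, 0.00) ✓; E.y = 0.00, V.y = 0.00 ✓; |EV| = 22.00 ✓; ∠(SV, VE) = 90.00° ✓; |SV| = 12.30 ✓; bearing(S→A) − bearing(S→V) = 55.00° ✓; |SA| = 12.30 ✓; ∠(SA, AN) = 84.90° ✗; |AN| = 29.30 ✓.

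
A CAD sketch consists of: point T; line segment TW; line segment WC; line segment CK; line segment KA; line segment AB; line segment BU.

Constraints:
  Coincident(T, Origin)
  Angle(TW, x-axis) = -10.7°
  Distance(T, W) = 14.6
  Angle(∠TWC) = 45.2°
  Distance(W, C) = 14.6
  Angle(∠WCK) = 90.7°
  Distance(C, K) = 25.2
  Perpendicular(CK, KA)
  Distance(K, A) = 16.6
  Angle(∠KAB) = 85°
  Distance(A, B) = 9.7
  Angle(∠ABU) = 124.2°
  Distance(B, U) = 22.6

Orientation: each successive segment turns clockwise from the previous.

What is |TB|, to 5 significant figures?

12.466

CK is perpendicular to KA, so KA runs at 35.200°; with |KA| = 16.6, A = (1.3524, 19.181). ∠KAB = 85.0° gives AB at -59.800° from the x-axis; with |AB| = 9.7, B = (6.2317, 10.797). Then |TB| = |B − T| = 12.466.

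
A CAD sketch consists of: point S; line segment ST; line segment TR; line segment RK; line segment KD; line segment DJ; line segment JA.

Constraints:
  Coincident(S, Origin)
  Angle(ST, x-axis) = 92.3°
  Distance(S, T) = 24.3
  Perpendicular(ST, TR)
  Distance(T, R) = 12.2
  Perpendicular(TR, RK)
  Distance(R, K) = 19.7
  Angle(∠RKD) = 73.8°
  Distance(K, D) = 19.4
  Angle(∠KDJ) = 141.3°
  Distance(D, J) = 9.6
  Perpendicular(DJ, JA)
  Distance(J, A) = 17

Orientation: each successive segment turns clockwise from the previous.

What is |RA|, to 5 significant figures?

10.773

S is at the origin; ST runs at 92.3° with length 24.3, so T = (-0.97520, 24.280). ST ⟂ TR, so TR runs at 2.3000°; with |TR| = 12.2, R = (11.215, 24.770). The perpendicularity gives RK at right angles to TR, so RK runs at -87.700°; with |RK| = 19.7, K = (12.006, 5.0859). ∠RKD = 73.8° gives KD at 166.10° from the x-axis; with |KD| = 19.4, D = (-6.8263, 9.7463). ∠KDJ = 141.3° gives DJ at 127.40° from the x-axis; with |DJ| = 9.6, J = (-12.657, 17.373). The perpendicularity gives JA at right angles to DJ, so JA runs at 37.400°; with |JA| = 17.0, A = (0.84791, 27.698). Then |RA| = |A − R| = 10.773.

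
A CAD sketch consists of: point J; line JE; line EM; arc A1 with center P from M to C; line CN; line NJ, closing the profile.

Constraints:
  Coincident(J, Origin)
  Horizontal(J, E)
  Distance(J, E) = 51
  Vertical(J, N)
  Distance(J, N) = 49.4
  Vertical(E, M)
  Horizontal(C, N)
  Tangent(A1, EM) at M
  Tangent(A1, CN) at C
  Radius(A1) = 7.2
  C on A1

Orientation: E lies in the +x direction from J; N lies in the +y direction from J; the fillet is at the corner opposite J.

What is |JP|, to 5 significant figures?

60.822

J is at the origin; JE is horizontal with |JE| = 51.0 and E on the +x side, so E = (51.000, 0.0000). JN is vertical with |JN| = 49.4 and N on the +y side, so N = (0.0000, 49.400). The virtual corner opposite J is at (51.000, 49.400). The tangent condition forces PM to be normal to EM and A1 meets CN tangentially, so PC is at right angles to CN, with radius 7.2, so the center P sits 7.2 in from both sides at P = (43.800, 42.200). Then |JP| = |P − J| = 60.822.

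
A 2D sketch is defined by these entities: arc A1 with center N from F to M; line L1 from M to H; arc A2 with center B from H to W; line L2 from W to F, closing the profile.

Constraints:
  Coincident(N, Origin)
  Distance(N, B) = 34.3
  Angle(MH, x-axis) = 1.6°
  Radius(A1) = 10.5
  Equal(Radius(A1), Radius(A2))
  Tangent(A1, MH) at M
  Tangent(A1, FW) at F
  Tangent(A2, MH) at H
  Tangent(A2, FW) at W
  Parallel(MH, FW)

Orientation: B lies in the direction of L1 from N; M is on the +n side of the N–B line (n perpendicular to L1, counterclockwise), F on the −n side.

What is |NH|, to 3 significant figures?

35.9

Tangency of A1 to both parallel lines with radius 10.5 puts M and F at N ± 10.5·n: M = (-0.293, 10.5), F = (0.293, -10.5). Equal radii place H and W the same way about B: H = B + 10.5·n = (34.0, 11.5), W = B − 10.5·n = (34.6, -9.54). Then |NH| = |H − N| = 35.9.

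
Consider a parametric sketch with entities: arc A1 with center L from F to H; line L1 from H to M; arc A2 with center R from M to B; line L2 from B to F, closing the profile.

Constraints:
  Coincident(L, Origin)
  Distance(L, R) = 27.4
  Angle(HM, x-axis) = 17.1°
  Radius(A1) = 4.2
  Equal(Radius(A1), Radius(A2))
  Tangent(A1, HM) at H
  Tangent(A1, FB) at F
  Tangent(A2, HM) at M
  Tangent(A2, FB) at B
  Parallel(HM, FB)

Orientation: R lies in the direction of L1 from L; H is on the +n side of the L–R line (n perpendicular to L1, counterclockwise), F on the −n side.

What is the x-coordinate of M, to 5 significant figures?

24.954

The slot axis is L1's direction at 17.1°, so u = (cos 17.1°, sin 17.1°) = (0.95579, 0.29404) and n = (−sin 17.1°, cos 17.1°) = (-0.29404, 0.95579). L is at the origin and R lies 27.4 along u from L, so R = 27.4·u = (26.189, 8.0567). Tangency of A1 to both parallel lines with radius 4.2 puts H and F at L ± 4.2·n: H = (-1.2350, 4.0143), F = (1.2350, -4.0143). Equal radii place M and B the same way about R: M = R + 4.2·n = (24.954, 12.071), B = R − 4.2·n = (27.424, 4.0424). So M.x = 24.954.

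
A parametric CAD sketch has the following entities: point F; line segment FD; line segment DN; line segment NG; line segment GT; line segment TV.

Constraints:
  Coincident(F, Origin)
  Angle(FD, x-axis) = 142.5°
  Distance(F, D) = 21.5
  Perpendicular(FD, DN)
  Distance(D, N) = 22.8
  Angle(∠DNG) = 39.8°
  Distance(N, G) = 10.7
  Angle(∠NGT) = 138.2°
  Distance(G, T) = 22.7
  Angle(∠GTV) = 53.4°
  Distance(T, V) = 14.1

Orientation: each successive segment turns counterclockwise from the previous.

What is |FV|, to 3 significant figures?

26.5

∠NGT = 138.2° gives GT at 54.5° from the x-axis; with |GT| = 22.7, T = (-7.32, 15.8). ∠GTV = 53.4° gives TV at -179° from the x-axis; with |TV| = 14.1, V = (-21.4, 15.6). Then |FV| = |V − F| = 26.5.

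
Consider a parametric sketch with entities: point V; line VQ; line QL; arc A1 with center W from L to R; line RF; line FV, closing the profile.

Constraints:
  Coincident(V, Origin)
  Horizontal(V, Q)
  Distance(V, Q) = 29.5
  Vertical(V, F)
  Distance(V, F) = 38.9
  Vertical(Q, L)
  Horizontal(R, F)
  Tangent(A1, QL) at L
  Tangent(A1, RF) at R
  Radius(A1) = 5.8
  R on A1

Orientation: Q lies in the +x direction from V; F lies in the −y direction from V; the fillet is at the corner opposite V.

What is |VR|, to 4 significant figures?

45.55

V is at the origin; VQ is horizontal with |VQ| = 29.5 and Q on the +x side, so Q = (29.50, 0.000). V and F share the same x with |VF| = 38.9 and F on the −y side, so F = (0.000, -38.90). The virtual corner opposite V is at (29.50, -38.90). The tangent condition forces WL to be normal to QL and since A1 is tangent to RF there, WR ⟂ RF, with radius 5.8, so the center W sits 5.8 in from both sides at W = (23.70, -33.10). That places the tangent points at L = (29.50, -33.10) on QL and R = (23.70, -38.90) on RF. Then |VR| = |R − V| = 45.55.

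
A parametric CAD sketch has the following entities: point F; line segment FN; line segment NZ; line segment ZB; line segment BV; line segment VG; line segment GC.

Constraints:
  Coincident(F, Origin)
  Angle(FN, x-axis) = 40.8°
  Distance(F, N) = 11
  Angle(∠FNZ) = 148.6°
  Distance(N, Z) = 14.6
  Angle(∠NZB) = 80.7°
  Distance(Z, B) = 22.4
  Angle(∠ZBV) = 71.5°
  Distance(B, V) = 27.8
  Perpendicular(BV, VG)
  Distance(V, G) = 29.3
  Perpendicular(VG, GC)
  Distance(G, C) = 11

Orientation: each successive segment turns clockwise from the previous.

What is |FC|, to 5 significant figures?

25.878

F is at the origin; FN runs at 40.8° with length 11.0, so N = (8.3269, 7.1876). ∠FNZ = 148.6° gives NZ at 9.4000° from the x-axis; with |NZ| = 14.6, Z = (22.731, 9.5722). ∠NZB = 80.7° gives ZB at -89.900° from the x-axis; with |ZB| = 22.4, B = (22.770, -12.828). ∠ZBV = 71.5° gives BV at 161.60° from the x-axis; with |BV| = 27.8, V = (-3.6088, -4.0527). The perpendicularity gives VG at right angles to BV, so VG runs at 71.600°; with |VG| = 29.3, G = (5.6398, 23.749). VG is perpendicular to GC, so GC runs at -18.400°; with |GC| = 11.0, C = (16.077, 20.277). Then |FC| = |C − F| = 25.878.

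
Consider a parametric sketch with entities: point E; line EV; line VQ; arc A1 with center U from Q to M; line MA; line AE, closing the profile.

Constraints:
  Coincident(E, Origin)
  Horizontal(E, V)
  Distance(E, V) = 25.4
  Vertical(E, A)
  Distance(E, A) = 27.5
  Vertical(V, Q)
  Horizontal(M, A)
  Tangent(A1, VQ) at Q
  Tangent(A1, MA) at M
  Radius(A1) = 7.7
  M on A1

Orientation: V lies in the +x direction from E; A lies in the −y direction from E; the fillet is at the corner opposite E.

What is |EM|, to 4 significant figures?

32.70

E is at the origin; EV is horizontal with |EV| = 25.4 and V on the +x side, so V = (25.40, 0.000). E and A share the same x with |EA| = 27.5 and A on the −y side, so A = (0.000, -27.50). The virtual corner opposite E is at (25.40, -27.50). Tangency of A1 to VQ means the radius UQ is perpendicular to VQ and since A1 is tangent to MA there, UM ⟂ MA, with radius 7.7, so the center U sits 7.7 in from both sides at U = (17.70, -19.80). That places the tangent points at Q = (25.40, -19.80) on VQ and M = (17.70, -27.50) on MA. Then |EM| = |M − E| = 32.70.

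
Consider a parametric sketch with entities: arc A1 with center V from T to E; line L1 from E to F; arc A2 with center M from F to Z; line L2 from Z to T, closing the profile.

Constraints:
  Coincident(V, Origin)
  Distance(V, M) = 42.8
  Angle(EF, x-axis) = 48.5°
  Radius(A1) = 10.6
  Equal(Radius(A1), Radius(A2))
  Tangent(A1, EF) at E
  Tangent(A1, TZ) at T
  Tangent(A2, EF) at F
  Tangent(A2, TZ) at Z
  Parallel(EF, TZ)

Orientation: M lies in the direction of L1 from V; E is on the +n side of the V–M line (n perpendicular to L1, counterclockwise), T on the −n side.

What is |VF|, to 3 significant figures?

44.1

The slot axis is L1's direction at 48.5°, so u = (cos 48.5°, sin 48.5°) = (0.663, 0.749) and n = (−sin 48.5°, cos 48.5°) = (-0.749, 0.663). V is at the origin and M lies 42.8 along u from V, so M = 42.8·u = (28.4, 32.1). Tangency of A1 to both parallel lines with radius 10.6 puts E and T at V ± 10.6·n: E = (-7.94, 7.02), T = (7.94, -7.02). Equal radii place F and Z the same way about M: F = M + 10.6·n = (20.4, 39.1), Z = M − 10.6·n = (36.3, 25.0). Then |VF| = |F − V| = 44.1.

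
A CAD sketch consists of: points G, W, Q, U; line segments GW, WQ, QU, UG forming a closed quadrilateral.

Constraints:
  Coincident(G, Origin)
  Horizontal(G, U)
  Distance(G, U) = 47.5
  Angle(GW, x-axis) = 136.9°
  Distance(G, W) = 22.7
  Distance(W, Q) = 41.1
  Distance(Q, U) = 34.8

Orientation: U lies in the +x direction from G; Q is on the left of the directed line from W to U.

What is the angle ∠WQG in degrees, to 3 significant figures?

33.5°

Checks: |WQ| = 41.10 ✓; |QU| = 34.80 ✓.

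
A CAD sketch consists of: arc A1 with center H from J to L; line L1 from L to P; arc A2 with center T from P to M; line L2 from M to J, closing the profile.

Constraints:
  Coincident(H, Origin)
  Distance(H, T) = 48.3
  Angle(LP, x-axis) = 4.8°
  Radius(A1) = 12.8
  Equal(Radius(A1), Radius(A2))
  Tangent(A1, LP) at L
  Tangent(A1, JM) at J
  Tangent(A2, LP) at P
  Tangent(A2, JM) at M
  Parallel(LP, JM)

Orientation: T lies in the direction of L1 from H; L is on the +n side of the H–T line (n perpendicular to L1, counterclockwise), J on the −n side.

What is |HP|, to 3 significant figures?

50.0

The slot axis is L1's direction at 4.8°, so u = (cos 4.8°, sin 4.8°) = (0.996, 0.0837) and n = (−sin 4.8°, cos 4.8°) = (-0.0837, 0.996). H is at the origin and T lies 48.3 along u from H, so T = 48.3·u = (48.1, 4.04). Tangency of A1 to both parallel lines with radius 12.8 puts L and J at H ± 12.8·n: L = (-1.07, 12.8), J = (1.07, -12.8). Equal radii place P and M the same way about T: P = T + 12.8·n = (47.1, 16.8), M = T − 12.8·n = (49.2, -8.71). Then |HP| = |P − H| = 50.0.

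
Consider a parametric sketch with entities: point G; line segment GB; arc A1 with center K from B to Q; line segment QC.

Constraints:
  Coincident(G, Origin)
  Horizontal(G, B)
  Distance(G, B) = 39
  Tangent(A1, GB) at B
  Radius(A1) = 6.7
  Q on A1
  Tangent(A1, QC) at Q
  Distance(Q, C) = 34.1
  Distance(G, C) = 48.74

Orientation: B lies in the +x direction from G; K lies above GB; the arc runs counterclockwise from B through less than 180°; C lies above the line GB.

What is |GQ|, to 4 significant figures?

45.94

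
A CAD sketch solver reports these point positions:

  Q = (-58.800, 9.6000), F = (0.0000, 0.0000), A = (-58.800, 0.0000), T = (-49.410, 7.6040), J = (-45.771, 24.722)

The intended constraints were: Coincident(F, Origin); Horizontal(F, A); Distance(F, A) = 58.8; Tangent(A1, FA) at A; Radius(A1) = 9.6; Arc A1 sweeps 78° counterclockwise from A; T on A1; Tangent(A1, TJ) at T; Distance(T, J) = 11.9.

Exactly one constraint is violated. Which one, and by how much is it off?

Distance(T, J) = 11.9 — off by 5.60.

F = (0.00, 0.00) ✓; F.y = 0.00, A.y = 0.00 ✓; |FA| = 58.80 ✓; ∠(QA, AF) = 90.00° ✓; |QA| = 9.600 ✓; bearing(Q→T) − bearing(Q→A) = 78.00° ✓; |QT| = 9.600 ✓; ∠(QT, TJ) = 90.00° ✓; |TJ| = 17.50 ✗.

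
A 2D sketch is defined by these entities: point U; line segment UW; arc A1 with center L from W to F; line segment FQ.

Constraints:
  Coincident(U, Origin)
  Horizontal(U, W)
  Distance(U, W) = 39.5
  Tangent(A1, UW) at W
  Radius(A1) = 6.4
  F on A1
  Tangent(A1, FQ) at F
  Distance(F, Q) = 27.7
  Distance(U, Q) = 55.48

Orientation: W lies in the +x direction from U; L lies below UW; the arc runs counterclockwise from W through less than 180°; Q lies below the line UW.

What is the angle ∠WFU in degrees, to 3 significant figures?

110°

Checks: |LF| = 6.400 ✓; ∠(LF, FQ) = 90.00° ✓; |FQ| = 27.70 ✓; |UQ| = 55.48 ✓.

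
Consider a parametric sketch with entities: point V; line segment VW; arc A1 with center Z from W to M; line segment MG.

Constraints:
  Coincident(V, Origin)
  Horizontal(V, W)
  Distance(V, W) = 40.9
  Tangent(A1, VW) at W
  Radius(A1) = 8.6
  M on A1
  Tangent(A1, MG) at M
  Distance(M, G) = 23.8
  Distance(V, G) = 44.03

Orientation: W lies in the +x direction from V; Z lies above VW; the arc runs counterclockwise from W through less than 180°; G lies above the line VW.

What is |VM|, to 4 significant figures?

49.29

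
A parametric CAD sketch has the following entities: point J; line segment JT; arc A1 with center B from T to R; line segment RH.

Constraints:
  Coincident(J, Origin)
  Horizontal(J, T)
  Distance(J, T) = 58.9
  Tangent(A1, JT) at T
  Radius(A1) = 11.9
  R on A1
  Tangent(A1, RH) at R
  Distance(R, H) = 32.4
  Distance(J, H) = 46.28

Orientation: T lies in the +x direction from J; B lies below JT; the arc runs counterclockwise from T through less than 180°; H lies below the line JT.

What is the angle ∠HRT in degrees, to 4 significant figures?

150.6°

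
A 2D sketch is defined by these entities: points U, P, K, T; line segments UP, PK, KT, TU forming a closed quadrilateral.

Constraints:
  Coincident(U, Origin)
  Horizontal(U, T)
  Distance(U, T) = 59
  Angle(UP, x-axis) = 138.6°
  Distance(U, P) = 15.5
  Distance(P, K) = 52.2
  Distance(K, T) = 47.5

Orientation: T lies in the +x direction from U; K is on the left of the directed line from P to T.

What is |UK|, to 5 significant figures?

50.422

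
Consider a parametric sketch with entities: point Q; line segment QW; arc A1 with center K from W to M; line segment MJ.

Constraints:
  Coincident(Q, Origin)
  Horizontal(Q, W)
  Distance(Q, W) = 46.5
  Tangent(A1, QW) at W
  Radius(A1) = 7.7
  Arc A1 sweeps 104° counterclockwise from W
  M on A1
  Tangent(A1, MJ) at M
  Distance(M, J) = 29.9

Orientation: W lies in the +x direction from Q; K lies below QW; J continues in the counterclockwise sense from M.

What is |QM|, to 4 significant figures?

40.18

Q is at the origin; QW is horizontal with |QW| = 46.5 and W on the +x side, so W = (46.50, 0.000). The tangent condition forces KW to be normal to QW, so K = W + (0, -7.7) = (46.50, -7.700). On A1, W sits at bearing 90° from K; a 104° counterclockwise sweep puts M at bearing 194°, so M = K + 7.7·(cos 194°, sin 194°) = (39.03, -9.563). Then |QM| = |M − Q| = 40.18.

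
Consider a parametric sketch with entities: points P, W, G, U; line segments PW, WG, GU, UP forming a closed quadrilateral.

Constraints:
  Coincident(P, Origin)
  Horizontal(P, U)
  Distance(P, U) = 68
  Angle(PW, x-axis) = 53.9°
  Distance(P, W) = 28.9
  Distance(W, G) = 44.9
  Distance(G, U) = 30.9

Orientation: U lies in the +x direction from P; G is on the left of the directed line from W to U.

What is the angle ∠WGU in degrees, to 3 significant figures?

93.6°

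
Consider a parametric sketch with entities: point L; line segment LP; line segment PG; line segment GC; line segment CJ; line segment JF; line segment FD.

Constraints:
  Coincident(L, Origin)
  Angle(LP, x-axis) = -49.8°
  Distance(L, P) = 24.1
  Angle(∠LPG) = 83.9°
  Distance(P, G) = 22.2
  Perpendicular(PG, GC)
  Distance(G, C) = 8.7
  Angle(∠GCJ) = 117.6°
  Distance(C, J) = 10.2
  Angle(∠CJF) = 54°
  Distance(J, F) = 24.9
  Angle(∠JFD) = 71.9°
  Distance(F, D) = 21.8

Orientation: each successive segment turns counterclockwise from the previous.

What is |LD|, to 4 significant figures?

42.26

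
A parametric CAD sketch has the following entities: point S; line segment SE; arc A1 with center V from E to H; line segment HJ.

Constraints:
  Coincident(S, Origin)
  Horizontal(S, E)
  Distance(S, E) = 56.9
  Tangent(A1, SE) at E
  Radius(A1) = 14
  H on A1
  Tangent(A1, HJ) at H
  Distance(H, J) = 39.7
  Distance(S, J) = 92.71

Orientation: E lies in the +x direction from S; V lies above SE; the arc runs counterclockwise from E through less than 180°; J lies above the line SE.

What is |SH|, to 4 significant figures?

71.62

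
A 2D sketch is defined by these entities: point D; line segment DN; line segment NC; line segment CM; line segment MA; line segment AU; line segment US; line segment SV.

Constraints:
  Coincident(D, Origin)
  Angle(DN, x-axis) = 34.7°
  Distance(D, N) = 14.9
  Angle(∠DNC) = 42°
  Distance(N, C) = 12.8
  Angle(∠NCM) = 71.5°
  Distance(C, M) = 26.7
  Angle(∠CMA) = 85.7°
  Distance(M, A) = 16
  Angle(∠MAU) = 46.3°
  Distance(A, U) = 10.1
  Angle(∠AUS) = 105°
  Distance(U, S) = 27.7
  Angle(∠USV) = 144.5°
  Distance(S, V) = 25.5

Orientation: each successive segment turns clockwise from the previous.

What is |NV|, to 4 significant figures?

64.63

D is at the origin; DN runs at 34.7° with length 14.9, so N = (12.25, 8.482). ∠DNC = 42.0° gives NC at -103.3° from the x-axis; with |NC| = 12.8, C = (9.305, -3.974). ∠NCM = 71.5° gives CM at 148.2° from the x-axis; with |CM| = 26.7, M = (-13.39, 10.10). ∠CMA = 85.7° gives MA at 53.90° from the x-axis; with |MA| = 16.0, A = (-3.960, 23.02). ∠MAU = 46.3° gives AU at -79.80° from the x-axis; with |AU| = 10.1, U = (-2.171, 13.08). ∠AUS = 105.0° gives US at -154.8° from the x-axis; with |US| = 27.7, S = (-27.23, 1.289). ∠USV = 144.5° gives SV at 169.7° from the x-axis; with |SV| = 25.5, V = (-52.32, 5.848). Then |NV| = |V − N| = 64.63.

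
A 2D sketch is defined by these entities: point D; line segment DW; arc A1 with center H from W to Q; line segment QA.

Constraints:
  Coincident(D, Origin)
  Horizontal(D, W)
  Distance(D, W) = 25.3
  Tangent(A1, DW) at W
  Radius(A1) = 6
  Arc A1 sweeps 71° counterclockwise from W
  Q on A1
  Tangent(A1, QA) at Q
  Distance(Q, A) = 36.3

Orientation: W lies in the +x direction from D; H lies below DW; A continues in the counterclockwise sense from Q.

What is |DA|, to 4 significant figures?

39.16

D is at the origin; DW is horizontal with |DW| = 25.3 and W on the +x side, so W = (25.30, 0.000). A1 meets DW tangentially, so HW is at right angles to DW, so H = W + (0, -6) = (25.30, -6.000). On A1, W sits at bearing 90° from H; a 71° counterclockwise sweep puts Q at bearing 161°, so Q = H + 6.0·(cos 161°, sin 161°) = (19.63, -4.047). The tangent condition forces HQ to be normal to QA, so QA runs along (−sin 161°, cos 161°); with |QA| = 36.3, A = (7.809, -38.37). Then |DA| = |A − D| = 39.16.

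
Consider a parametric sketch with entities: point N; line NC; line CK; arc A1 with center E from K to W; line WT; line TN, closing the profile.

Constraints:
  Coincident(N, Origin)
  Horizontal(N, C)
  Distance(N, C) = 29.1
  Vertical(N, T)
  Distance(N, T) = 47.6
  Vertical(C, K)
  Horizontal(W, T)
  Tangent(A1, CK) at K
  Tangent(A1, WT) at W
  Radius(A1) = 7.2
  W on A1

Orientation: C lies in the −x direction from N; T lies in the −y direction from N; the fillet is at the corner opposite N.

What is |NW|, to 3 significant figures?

52.4

N is at the origin; NC is horizontal with |NC| = 29.1 and C on the −x side, so C = (-29.1, 0.00). N and T share the same x with |NT| = 47.6 and T on the −y side, so T = (0.00, -47.6). The virtual corner opposite N is at (-29.1, -47.6). Since A1 is tangent to CK there, EK ⟂ CK and since A1 is tangent to WT there, EW ⟂ WT, with radius 7.2, so the center E sits 7.2 in from both sides at E = (-21.9, -40.4). That places the tangent points at K = (-29.1, -40.4) on CK and W = (-21.9, -47.6) on WT. Then |NW| = |W − N| = 52.4.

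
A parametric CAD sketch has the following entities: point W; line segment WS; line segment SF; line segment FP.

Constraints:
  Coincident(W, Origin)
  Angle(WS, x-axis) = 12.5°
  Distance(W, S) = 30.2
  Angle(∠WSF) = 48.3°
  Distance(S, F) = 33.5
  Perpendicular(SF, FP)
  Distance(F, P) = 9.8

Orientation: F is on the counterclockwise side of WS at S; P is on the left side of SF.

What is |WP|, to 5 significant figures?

18.503

W is at the origin; WS runs at 12.5° with length 30.2, so S = 30.2·(cos 12.5°, sin 12.5°) = (29.484, 6.5365). ∠WSF = 48.3°, so SF runs at 12.5° + (180° − 48.3°) = 144.20° from the x-axis; with |SF| = 33.5, F = S + 33.5·(cos 144.20°, sin 144.20°) = (2.3135, 26.133). SF is perpendicular to FP; with |FP| = 9.8 on the left of SF, P = F + 9.8·(-0.58496, -0.81106) = (-3.4191, 18.184). Then |WP| = |P − W| = 18.503.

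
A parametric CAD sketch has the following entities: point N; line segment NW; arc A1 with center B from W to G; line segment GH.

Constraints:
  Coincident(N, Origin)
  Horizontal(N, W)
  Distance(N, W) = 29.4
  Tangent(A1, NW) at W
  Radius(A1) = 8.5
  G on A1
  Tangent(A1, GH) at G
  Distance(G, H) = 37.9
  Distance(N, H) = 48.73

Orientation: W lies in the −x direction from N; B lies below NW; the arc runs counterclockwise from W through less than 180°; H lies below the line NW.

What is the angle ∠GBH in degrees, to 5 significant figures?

77.359°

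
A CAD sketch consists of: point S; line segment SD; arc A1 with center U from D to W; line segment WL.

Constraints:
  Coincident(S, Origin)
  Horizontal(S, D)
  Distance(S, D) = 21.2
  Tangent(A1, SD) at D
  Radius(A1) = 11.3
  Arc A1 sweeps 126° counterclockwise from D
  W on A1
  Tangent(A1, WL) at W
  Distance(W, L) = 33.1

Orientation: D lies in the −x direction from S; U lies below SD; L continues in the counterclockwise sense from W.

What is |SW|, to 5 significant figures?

35.250

S is at the origin; SD is horizontal with |SD| = 21.2 and D on the −x side, so D = (-21.200, 0.0000). The tangent condition forces UD to be normal to SD, so U = D + (0, -11.3) = (-21.200, -11.300). On A1, D sits at bearing 90° from U; a 126° counterclockwise sweep puts W at bearing 216°, so W = U + 11.3·(cos 216°, sin 216°) = (-30.342, -17.942). Then |SW| = |W − S| = 35.250.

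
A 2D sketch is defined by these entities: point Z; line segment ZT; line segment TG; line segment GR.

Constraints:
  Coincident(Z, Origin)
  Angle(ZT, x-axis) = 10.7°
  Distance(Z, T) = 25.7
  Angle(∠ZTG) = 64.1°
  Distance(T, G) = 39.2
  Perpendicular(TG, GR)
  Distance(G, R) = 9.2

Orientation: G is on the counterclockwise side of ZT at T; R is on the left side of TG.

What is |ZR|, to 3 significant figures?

31.2

Z is at the origin; ZT runs at 10.7° with length 25.7, so T = 25.7·(cos 10.7°, sin 10.7°) = (25.3, 4.77). ∠ZTG = 64.1°, so TG runs at 10.7° + (180° − 64.1°) = 127° from the x-axis; with |TG| = 39.2, G = T + 39.2·(cos 127°, sin 127°) = (1.88, 36.2). TG is perpendicular to GR; with |GR| = 9.2 on the left of TG, R = G + 9.2·(-0.803, -0.596) = (-5.50, 30.8). Then |ZR| = |R − Z| = 31.2.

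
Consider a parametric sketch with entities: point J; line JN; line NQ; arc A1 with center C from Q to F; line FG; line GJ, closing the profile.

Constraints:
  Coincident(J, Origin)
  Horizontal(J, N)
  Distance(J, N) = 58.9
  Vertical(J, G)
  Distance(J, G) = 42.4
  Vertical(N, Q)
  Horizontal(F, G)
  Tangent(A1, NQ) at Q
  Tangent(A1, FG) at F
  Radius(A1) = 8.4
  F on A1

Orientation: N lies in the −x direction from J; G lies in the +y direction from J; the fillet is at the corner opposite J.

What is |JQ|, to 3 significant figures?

68.0

J is at the origin; JN is horizontal with |JN| = 58.9 and N on the −x side, so N = (-58.9, 0.00). J and G share the same x with |JG| = 42.4 and G on the +y side, so G = (0.00, 42.4). The virtual corner opposite J is at (-58.9, 42.4). A1 meets NQ tangentially, so CQ is at right angles to NQ and A1 meets FG tangentially, so CF is at right angles to FG, with radius 8.4, so the center C sits 8.4 in from both sides at C = (-50.5, 34.0). That places the tangent points at Q = (-58.9, 34.0) on NQ and F = (-50.5, 42.4) on FG. Then |JQ| = |Q − J| = 68.0.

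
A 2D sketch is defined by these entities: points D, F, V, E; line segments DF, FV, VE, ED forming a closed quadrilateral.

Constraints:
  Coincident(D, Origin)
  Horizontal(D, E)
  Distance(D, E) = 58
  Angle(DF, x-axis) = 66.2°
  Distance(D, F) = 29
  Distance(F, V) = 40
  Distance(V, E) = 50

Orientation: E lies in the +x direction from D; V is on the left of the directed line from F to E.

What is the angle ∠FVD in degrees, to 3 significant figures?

13.9°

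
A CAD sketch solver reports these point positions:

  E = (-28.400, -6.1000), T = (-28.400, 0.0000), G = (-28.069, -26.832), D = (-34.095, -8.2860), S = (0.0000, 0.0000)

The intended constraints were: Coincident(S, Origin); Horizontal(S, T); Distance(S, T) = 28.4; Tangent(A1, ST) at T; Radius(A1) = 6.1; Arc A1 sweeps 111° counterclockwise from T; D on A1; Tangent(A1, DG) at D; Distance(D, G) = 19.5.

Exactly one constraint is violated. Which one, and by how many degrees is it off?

Tangent(A1, DG) at D — off by 3.00°.

S = (0.00, 0.00) ✓; S.y = 0.00, T.y = 0.00 ✓; |ST| = 28.40 ✓; ∠(ET, TS) = 90.00° ✓; |ET| = 6.100 ✓; bearing(E→D) − bearing(E→T) = 111.0° ✓; |ED| = 6.100 ✓; ∠(ED, DG) = 93.00° ✗; |DG| = 19.50 ✓.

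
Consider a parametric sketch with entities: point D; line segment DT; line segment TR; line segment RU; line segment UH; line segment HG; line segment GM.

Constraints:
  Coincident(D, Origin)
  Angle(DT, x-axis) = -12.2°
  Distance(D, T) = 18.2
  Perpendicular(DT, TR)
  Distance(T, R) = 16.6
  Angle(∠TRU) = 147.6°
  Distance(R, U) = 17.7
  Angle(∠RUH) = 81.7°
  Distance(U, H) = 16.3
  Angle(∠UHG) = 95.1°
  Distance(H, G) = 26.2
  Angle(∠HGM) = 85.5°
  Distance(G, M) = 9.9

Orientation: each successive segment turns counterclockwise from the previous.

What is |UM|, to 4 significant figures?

27.62

D is at the origin; DT runs at -12.2° with length 18.2, so T = (17.79, -3.846). DT is perpendicular to TR, so TR runs at 77.80°; with |TR| = 16.6, R = (21.30, 12.38). ∠TRU = 147.6° gives RU at 110.2° from the x-axis; with |RU| = 17.7, U = (15.19, 28.99). ∠RUH = 81.7° gives UH at -151.5° from the x-axis; with |UH| = 16.3, H = (0.8605, 21.21). ∠UHG = 95.1° gives HG at -66.60° from the x-axis; with |HG| = 26.2, G = (11.27, -2.833). ∠HGM = 85.5° gives GM at 27.90° from the x-axis; with |GM| = 9.9, M = (20.02, 1.800). Then |UM| = |M − U| = 27.62.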